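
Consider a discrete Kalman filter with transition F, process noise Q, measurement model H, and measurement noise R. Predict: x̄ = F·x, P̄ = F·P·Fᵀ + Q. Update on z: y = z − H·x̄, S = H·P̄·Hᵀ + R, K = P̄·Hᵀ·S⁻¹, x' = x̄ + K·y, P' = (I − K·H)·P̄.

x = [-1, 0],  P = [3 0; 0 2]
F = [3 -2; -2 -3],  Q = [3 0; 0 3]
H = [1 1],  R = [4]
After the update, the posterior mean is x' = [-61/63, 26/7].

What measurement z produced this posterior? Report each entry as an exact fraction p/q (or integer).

z = [3]

x̄ = F·x = [-3, 2]
P̄ = F·P·Fᵀ + Q = [38 -6; -6 33]
S = H·P̄·Hᵀ + R = [63]
K = P̄·Hᵀ·S⁻¹ = [32/63; 3/7]
x' − x̄ = [128/63, 12/7] = K·y
y = (KᵀK)⁻¹·Kᵀ·(x' − x̄) = [4]
z = y + H·x̄ = [4] + [-1] = [3]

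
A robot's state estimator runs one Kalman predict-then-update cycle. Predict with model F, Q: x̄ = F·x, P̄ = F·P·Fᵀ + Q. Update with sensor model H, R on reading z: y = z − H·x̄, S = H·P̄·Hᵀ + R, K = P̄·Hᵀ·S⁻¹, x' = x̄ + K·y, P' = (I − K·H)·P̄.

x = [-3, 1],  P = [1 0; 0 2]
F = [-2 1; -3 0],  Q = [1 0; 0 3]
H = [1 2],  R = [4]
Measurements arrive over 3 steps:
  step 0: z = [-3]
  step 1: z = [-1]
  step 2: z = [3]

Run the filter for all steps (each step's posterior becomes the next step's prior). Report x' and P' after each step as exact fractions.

step 0: x' = [49/83, -93/83], P' = [220/83 -72/83; -72/83 96/83]
step 1: x' = [-17117/16739, -615/16739], P' = [36384/16739 -9354/16739; -9354/16739 16665/16739]
step 2: x' = [483715/694867, 843495/694867], P' = [1471844/694867 -381378/694867; -381378/694867 691545/694867]

step 0: x̄ = F·x = [7, 9]
step 0: P̄ = F·P·Fᵀ + Q = [7 6; 6 12]
step 0: y = z − H·x̄ = [-28]
step 0: S = H·P̄·Hᵀ + R = [83]
step 0: K = P̄·Hᵀ·S⁻¹ = [19/83; 30/83]
step 0: x' = x̄ + K·y = [49/83, -93/83]
step 0: P' = (I − K·H)·P̄ = [220/83 -72/83; -72/83 96/83]
step 1: x̄ = F·x = [-191/83, -147/83]
step 1: P̄ = F·P·Fᵀ + Q = [1347/83 1536/83; 1536/83 2229/83]
step 1: y = z − H·x̄ = [402/83]
step 1: S = H·P̄·Hᵀ + R = [16739/83]
step 1: K = P̄·Hᵀ·S⁻¹ = [4419/16739; 5994/16739]
step 1: x' = x̄ + K·y = [-17117/16739, -615/16739]
step 1: P' = (I − K·H)·P̄ = [36384/16739 -9354/16739; -9354/16739 16665/16739]
step 2: x̄ = F·x = [33619/16739, 51351/16739]
step 2: P̄ = F·P·Fᵀ + Q = [216356/16739 246366/16739; 246366/16739 377673/16739]
step 2: y = z − H·x̄ = [-86104/16739]
step 2: S = H·P̄·Hᵀ + R = [2779468/16739]
step 2: K = P̄·Hᵀ·S⁻¹ = [177272/694867; 250428/694867]
step 2: x' = x̄ + K·y = [483715/694867, 843495/694867]
step 2: P' = (I − K·H)·P̄ = [1471844/694867 -381378/694867; -381378/694867 691545/694867]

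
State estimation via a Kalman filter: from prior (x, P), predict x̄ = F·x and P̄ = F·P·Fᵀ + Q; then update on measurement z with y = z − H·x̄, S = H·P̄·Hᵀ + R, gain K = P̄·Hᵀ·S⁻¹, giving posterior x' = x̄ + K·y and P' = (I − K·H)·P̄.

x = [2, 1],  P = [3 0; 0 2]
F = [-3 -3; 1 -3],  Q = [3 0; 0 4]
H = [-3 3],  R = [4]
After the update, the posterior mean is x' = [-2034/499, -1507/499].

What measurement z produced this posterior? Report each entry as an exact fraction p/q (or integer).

z = [3]

x̄ = F·x = [-9, -1]
P̄ = F·P·Fᵀ + Q = [48 9; 9 25]
S = H·P̄·Hᵀ + R = [499]
K = P̄·Hᵀ·S⁻¹ = [-117/499; 48/499]
x' − x̄ = [2457/499, -1008/499] = K·y
y = (KᵀK)⁻¹·Kᵀ·(x' − x̄) = [-21]
z = y + H·x̄ = [-21] + [24] = [3]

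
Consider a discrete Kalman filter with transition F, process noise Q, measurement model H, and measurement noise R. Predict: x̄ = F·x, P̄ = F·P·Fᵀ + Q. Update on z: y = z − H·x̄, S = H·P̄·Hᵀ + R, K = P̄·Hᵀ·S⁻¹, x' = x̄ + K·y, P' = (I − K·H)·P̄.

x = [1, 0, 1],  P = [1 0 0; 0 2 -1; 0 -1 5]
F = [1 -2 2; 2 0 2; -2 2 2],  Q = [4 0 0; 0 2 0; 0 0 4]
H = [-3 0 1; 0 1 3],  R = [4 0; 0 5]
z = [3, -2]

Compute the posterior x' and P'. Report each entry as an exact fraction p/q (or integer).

x̄ = F·x = [3, 4, 0]
P̄ = F·P·Fᵀ + Q = [41 26 10; 26 26 12; 10 12 28]
y = z − H·x̄ = [12, -6]
S = H·P̄·Hᵀ + R = [341 -72; -72 355]
K = P̄·Hᵀ·S⁻¹ = [-36083/115871 10960/115871; -18966/115871 16390/115871; 886/16553 4656/16553]
x' = x̄ + K·y = [-151143/115871, 137552/115871, -17304/16553]
P' = (I − K·H)·P̄ = [59572/115871 -48352/115871 4912/16553; -48352/115871 744710/115871 -31560/16553; 4912/16553 -31560/16553 18280/16553]

x' = [-151143/115871, 137552/115871, -17304/16553]
P' = [59572/115871 -48352/115871 4912/16553; -48352/115871 744710/115871 -31560/16553; 4912/16553 -31560/16553 18280/16553]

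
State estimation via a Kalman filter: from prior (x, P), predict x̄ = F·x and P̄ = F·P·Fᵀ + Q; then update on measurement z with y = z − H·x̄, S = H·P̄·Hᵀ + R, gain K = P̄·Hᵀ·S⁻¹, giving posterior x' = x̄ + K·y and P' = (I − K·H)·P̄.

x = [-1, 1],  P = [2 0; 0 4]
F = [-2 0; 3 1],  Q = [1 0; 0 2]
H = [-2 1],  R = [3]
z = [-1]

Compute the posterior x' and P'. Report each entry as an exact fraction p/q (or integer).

x' = [24/37, 6/37]
P' = [33/37 36/37; 36/37 120/37]

x̄ = F·x = [2, -2]
P̄ = F·P·Fᵀ + Q = [9 -12; -12 24]
y = z − H·x̄ = [5]
S = H·P̄·Hᵀ + R = [111]
K = P̄·Hᵀ·S⁻¹ = [-10/37; 16/37]
x' = x̄ + K·y = [24/37, 6/37]
P' = (I − K·H)·P̄ = [33/37 36/37; 36/37 120/37]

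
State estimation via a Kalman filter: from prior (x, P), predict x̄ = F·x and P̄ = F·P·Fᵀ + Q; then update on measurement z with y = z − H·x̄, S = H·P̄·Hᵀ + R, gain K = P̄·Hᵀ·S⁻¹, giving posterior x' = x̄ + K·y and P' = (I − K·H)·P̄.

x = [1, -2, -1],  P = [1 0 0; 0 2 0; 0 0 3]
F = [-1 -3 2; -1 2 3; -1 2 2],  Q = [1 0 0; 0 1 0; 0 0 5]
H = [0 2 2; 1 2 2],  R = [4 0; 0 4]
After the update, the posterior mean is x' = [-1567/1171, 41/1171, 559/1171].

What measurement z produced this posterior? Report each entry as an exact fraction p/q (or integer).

z = [2, -1]

x̄ = F·x = [3, -8, -7]
P̄ = F·P·Fᵀ + Q = [32 7 1; 7 37 27; 1 27 26]
S = H·P̄·Hᵀ + R = [472 484; 484 536]
K = P̄·Hᵀ·S⁻¹ = [-916/1171 932/1171; 817/4684 221/2342; 1257/4684 -50/1171]
x' − x̄ = [-5080/1171, 9409/1171, 8756/1171] = K·y
y = (KᵀK)⁻¹·Kᵀ·(x' − x̄) = [32, 26]
z = y + H·x̄ = [32, 26] + [-30, -27] = [2, -1]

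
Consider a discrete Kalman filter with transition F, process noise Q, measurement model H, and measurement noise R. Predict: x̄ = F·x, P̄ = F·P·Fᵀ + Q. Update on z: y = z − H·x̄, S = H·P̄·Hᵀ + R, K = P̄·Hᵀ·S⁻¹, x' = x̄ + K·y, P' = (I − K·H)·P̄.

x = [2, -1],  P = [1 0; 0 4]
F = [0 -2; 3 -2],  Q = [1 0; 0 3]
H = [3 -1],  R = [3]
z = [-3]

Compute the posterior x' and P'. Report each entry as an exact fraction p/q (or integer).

x' = [141/88, 171/22]
P' = [271/88 177/22; 177/22 258/11]

x̄ = F·x = [2, 8]
P̄ = F·P·Fᵀ + Q = [17 16; 16 28]
y = z − H·x̄ = [-1]
S = H·P̄·Hᵀ + R = [88]
K = P̄·Hᵀ·S⁻¹ = [35/88; 5/22]
x' = x̄ + K·y = [141/88, 171/22]
P' = (I − K·H)·P̄ = [271/88 177/22; 177/22 258/11]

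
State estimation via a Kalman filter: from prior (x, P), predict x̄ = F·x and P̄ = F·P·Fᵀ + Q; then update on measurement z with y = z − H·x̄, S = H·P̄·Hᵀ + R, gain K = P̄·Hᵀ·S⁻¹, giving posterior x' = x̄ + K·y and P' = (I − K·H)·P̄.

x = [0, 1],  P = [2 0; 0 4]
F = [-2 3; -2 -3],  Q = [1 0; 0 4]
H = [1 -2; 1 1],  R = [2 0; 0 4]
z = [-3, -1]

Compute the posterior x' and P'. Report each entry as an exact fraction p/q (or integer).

x' = [-10544/6931, 4867/6931]
P' = [12564/6931 4016/6931; 4016/6931 4320/6931]

x̄ = F·x = [3, -3]
P̄ = F·P·Fᵀ + Q = [45 -28; -28 48]
y = z − H·x̄ = [-12, -1]
S = H·P̄·Hᵀ + R = [351 -23; -23 41]
K = P̄·Hᵀ·S⁻¹ = [2266/6931 4145/6931; -2312/6931 2084/6931]
x' = x̄ + K·y = [-10544/6931, 4867/6931]
P' = (I − K·H)·P̄ = [12564/6931 4016/6931; 4016/6931 4320/6931]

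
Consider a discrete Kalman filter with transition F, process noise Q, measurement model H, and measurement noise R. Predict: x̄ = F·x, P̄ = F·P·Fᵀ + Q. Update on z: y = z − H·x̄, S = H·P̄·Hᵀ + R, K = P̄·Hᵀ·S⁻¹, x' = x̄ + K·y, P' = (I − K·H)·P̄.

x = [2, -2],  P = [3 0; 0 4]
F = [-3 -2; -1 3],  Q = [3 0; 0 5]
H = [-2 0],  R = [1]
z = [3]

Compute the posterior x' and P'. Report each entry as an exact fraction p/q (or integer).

x' = [-278/185, -302/37]
P' = [46/185 -3/37; -3/37 1448/37]

x̄ = F·x = [-2, -8]
P̄ = F·P·Fᵀ + Q = [46 -15; -15 44]
y = z − H·x̄ = [-1]
S = H·P̄·Hᵀ + R = [185]
K = P̄·Hᵀ·S⁻¹ = [-92/185; 6/37]
x' = x̄ + K·y = [-278/185, -302/37]
P' = (I − K·H)·P̄ = [46/185 -3/37; -3/37 1448/37]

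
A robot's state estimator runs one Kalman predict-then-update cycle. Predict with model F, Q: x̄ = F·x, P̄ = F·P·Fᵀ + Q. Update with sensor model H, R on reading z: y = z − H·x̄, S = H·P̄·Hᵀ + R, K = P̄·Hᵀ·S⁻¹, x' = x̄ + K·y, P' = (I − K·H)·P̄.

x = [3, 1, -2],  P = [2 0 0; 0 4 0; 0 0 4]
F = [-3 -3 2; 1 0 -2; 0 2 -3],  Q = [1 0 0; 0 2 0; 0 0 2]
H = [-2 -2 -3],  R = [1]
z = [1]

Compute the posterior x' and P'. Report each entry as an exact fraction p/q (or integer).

x' = [-5870/387, 2233/387, 766/129]
P' = [25361/387 -5386/387 -4444/129; -5386/387 3116/387 512/129; -4444/129 512/129 878/43]

x̄ = F·x = [-16, 7, 8]
P̄ = F·P·Fᵀ + Q = [71 -22 -48; -22 20 24; -48 24 54]
y = z − H·x̄ = [7]
S = H·P̄·Hᵀ + R = [387]
K = P̄·Hᵀ·S⁻¹ = [46/387; -68/387; -38/129]
x' = x̄ + K·y = [-5870/387, 2233/387, 766/129]
P' = (I − K·H)·P̄ = [25361/387 -5386/387 -4444/129; -5386/387 3116/387 512/129; -4444/129 512/129 878/43]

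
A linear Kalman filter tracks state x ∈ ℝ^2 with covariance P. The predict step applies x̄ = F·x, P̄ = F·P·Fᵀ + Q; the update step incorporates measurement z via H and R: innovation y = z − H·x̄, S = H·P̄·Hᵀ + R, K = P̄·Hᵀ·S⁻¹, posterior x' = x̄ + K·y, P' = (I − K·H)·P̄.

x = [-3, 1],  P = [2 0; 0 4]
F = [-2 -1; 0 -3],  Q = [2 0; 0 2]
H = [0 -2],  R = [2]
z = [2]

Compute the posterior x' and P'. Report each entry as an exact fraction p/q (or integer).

x̄ = F·x = [5, -3]
P̄ = F·P·Fᵀ + Q = [14 12; 12 38]
y = z − H·x̄ = [-4]
S = H·P̄·Hᵀ + R = [154]
K = P̄·Hᵀ·S⁻¹ = [-12/77; -38/77]
x' = x̄ + K·y = [433/77, -79/77]
P' = (I − K·H)·P̄ = [790/77 12/77; 12/77 38/77]

x' = [433/77, -79/77]
P' = [790/77 12/77; 12/77 38/77]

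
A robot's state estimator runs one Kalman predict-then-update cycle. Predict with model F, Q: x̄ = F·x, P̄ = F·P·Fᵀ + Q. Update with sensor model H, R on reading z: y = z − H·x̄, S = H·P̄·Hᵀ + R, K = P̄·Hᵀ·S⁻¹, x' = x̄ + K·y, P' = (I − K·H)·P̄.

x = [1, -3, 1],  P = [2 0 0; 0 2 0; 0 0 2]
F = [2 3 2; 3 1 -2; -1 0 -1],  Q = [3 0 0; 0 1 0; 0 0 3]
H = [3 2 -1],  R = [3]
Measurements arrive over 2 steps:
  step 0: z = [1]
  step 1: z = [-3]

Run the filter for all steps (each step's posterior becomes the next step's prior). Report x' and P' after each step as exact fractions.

step 0: x' = [-673/635, 70/127, -380/127], P' = [4174/635 -1232/127 -43/127; -1232/127 2063/127 376/127; -43/127 376/127 644/127]
step 1: x' = [-36578/58591, 66047/58591, 202480/58591], P' = [2097926/175773 -2283767/175773 1501853/175773; -2283767/175773 2818232/175773 -1129001/175773; 1501853/175773 -1129001/175773 4541035/351546]

step 0: x̄ = F·x = [-5, -2, -2]
step 0: P̄ = F·P·Fᵀ + Q = [37 10 -8; 10 29 -2; -8 -2 7]
step 0: y = z − H·x̄ = [18]
step 0: S = H·P̄·Hᵀ + R = [635]
step 0: K = P̄·Hᵀ·S⁻¹ = [139/635; 18/127; -7/127]
step 0: x' = x̄ + K·y = [-673/635, 70/127, -380/127]
step 0: P' = (I − K·H)·P̄ = [4174/635 -1232/127 -43/127; -1232/127 2063/127 376/127; -43/127 376/127 644/127]
step 1: x̄ = F·x = [-4096/635, 2131/635, 2573/635]
step 1: P̄ = F·P·Fᵀ + Q = [71236/635 -32601/635 -1088/635; -32601/635 19496/635 -1587/635; -1088/635 -1587/635 8869/635]
step 1: y = z − H·x̄ = [8694/635]
step 1: S = H·P̄·Hᵀ + R = [351546/635]
step 1: K = P̄·Hᵀ·S⁻¹ = [74797/175773; -28612/175773; -15307/351546]
step 1: x' = x̄ + K·y = [-36578/58591, 66047/58591, 202480/58591]
step 1: P' = (I − K·H)·P̄ = [2097926/175773 -2283767/175773 1501853/175773; -2283767/175773 2818232/175773 -1129001/175773; 1501853/175773 -1129001/175773 4541035/351546]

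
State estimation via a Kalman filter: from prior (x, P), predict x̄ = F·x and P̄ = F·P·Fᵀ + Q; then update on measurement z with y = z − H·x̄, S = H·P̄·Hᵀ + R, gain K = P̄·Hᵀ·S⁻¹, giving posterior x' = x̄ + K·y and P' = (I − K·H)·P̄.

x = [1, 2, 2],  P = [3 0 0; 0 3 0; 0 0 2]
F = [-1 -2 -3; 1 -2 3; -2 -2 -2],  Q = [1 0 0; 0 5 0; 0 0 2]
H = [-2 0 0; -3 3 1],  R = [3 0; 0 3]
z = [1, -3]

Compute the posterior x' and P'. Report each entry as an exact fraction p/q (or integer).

x' = [-33734/48505, -63708/48505, -53472/48505]
P' = [34959/48505 23058/48505 34812/48505; 23058/48505 67751/48505 -88476/48505; 34812/48505 -88476/48505 374646/48505]

x̄ = F·x = [-11, 3, -10]
P̄ = F·P·Fᵀ + Q = [34 -9 30; -9 38 -6; 30 -6 34]
y = z − H·x̄ = [-21, -35]
S = H·P̄·Hᵀ + R = [139 198; 198 631]
K = P̄·Hᵀ·S⁻¹ = [-23306/48505 -297/48505; -15372/48505 15201/48505; -23208/48505 1594/48505]
x' = x̄ + K·y = [-33734/48505, -63708/48505, -53472/48505]
P' = (I − K·H)·P̄ = [34959/48505 23058/48505 34812/48505; 23058/48505 67751/48505 -88476/48505; 34812/48505 -88476/48505 374646/48505]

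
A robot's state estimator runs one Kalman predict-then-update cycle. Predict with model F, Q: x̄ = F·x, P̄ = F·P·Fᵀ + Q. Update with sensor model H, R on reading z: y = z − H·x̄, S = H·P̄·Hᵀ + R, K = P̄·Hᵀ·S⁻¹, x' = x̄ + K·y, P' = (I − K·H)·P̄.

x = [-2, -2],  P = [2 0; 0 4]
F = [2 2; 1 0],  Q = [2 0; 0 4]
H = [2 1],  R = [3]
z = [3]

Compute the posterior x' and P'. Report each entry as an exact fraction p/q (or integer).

x̄ = F·x = [-8, -2]
P̄ = F·P·Fᵀ + Q = [26 4; 4 6]
y = z − H·x̄ = [21]
S = H·P̄·Hᵀ + R = [129]
K = P̄·Hᵀ·S⁻¹ = [56/129; 14/129]
x' = x̄ + K·y = [48/43, 12/43]
P' = (I − K·H)·P̄ = [218/129 -268/129; -268/129 578/129]

x' = [48/43, 12/43]
P' = [218/129 -268/129; -268/129 578/129]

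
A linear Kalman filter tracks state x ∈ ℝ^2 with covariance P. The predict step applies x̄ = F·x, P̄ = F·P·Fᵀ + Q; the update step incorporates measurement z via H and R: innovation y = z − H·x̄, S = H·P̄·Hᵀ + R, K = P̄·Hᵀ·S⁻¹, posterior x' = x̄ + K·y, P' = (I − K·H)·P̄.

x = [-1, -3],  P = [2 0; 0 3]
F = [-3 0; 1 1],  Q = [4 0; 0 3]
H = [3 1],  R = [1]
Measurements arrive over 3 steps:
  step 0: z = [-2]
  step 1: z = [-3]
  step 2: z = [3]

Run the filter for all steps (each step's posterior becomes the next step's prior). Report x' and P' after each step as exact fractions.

step 0: x̄ = F·x = [3, -4]
step 0: P̄ = F·P·Fᵀ + Q = [22 -6; -6 8]
step 0: y = z − H·x̄ = [-7]
step 0: S = H·P̄·Hᵀ + R = [171]
step 0: K = P̄·Hᵀ·S⁻¹ = [20/57; -10/171]
step 0: x' = x̄ + K·y = [31/57, -614/171]
step 0: P' = (I − K·H)·P̄ = [18/19 -142/57; -142/57 1268/171]
step 1: x̄ = F·x = [-31/19, -521/171]
step 1: P̄ = F·P·Fᵀ + Q = [238/19 88/19; 88/19 1091/171]
step 1: y = z − H·x̄ = [845/171]
step 1: S = H·P̄·Hᵀ + R = [25292/171]
step 1: K = P̄·Hᵀ·S⁻¹ = [3609/12646; 3467/25292]
step 1: x' = x̄ + K·y = [-2799/12646, -59927/25292]
step 1: P' = (I − K·H)·P̄ = [3035/6323 -14601/12646; -14601/12646 91073/25292]
step 2: x̄ = F·x = [8397/12646, -65525/25292]
step 2: P̄ = F·P·Fᵀ + Q = [52607/6323 25593/12646; 25593/12646 120685/25292]
step 2: y = z − H·x̄ = [91019/25292]
step 2: S = H·P̄·Hᵀ + R = [2346945/25292]
step 2: K = P̄·Hᵀ·S⁻¹ = [45498/156463; 274243/2346945]
step 2: x' = x̄ + K·y = [267627/156463, -5093399/2346945]
step 2: P' = (I − K·H)·P̄ = [74062/156463 -176688/156463; -176688/156463 8225203/2346945]

step 0: x' = [31/57, -614/171], P' = [18/19 -142/57; -142/57 1268/171]
step 1: x' = [-2799/12646, -59927/25292], P' = [3035/6323 -14601/12646; -14601/12646 91073/25292]
step 2: x' = [267627/156463, -5093399/2346945], P' = [74062/156463 -176688/156463; -176688/156463 8225203/2346945]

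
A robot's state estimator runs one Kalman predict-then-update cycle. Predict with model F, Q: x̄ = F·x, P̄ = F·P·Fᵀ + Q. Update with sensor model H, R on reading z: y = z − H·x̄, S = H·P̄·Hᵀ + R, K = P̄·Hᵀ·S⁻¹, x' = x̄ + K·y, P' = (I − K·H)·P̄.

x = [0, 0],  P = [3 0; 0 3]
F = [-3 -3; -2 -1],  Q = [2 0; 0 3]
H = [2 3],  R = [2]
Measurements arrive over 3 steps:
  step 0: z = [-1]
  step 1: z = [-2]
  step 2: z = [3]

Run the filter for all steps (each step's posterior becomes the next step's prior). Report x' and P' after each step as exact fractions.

step 0: x' = [-193/712, -27/178], P' = [2623/712 -405/178; -405/178 144/89]
step 1: x' = [1831/21064, -51851/73724], P' = [45583/21064 -13941/10532; -13941/10532 37717/36862]
step 2: x' = [30880635/21465964, 551827/10732982], P' = [46483627/21465964 -14209815/10732982; -14209815/10732982 5484533/5366491]

step 0: x̄ = F·x = [0, 0]
step 0: P̄ = F·P·Fᵀ + Q = [56 27; 27 18]
step 0: y = z − H·x̄ = [-1]
step 0: S = H·P̄·Hᵀ + R = [712]
step 0: K = P̄·Hᵀ·S⁻¹ = [193/712; 27/178]
step 0: x' = x̄ + K·y = [-193/712, -27/178]
step 0: P' = (I − K·H)·P̄ = [2623/712 -405/178; -405/178 144/89]
step 1: x̄ = F·x = [903/712, 247/356]
step 1: P̄ = F·P·Fᵀ + Q = [6239/712 2307/356; 2307/356 1825/178]
step 1: y = z − H·x̄ = [-589/89]
step 1: S = H·P̄·Hᵀ + R = [18431/89]
step 1: K = P̄·Hᵀ·S⁻¹ = [470/2633; 3891/18431]
step 1: x' = x̄ + K·y = [1831/21064, -51851/73724]
step 1: P' = (I − K·H)·P̄ = [45583/21064 -13941/10532; -13941/10532 37717/36862]
step 2: x̄ = F·x = [272655/147448, 19517/36862]
step 2: P̄ = F·P·Fᵀ + Q = [1011305/147448 152631/36862; 152631/36862 136105/18431]
step 2: y = z − H·x̄ = [-168585/73724]
step 2: S = H·P̄·Hᵀ + R = [5366491/36862]
step 2: K = P̄·Hᵀ·S⁻¹ = [1927091/10732982; 1121892/5366491]
step 2: x' = x̄ + K·y = [30880635/21465964, 551827/10732982]
step 2: P' = (I − K·H)·P̄ = [46483627/21465964 -14209815/10732982; -14209815/10732982 5484533/5366491]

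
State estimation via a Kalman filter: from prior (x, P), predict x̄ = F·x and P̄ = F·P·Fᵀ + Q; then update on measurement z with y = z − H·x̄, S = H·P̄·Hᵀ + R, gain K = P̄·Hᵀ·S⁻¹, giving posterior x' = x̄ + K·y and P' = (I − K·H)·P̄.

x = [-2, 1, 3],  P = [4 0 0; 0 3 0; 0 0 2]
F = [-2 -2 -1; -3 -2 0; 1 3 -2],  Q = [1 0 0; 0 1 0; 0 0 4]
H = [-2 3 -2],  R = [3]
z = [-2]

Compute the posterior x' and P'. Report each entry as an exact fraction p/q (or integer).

x' = [-236/41, -257/82, 81/41]
P' = [596/41 927/82 88/41; 927/82 1961/164 255/41; 88/41 255/41 311/41]

x̄ = F·x = [-1, 4, -5]
P̄ = F·P·Fᵀ + Q = [31 36 -22; 36 49 -30; -22 -30 43]
y = z − H·x̄ = [-26]
S = H·P̄·Hᵀ + R = [492]
K = P̄·Hᵀ·S⁻¹ = [15/82; 45/164; -11/41]
x' = x̄ + K·y = [-236/41, -257/82, 81/41]
P' = (I − K·H)·P̄ = [596/41 927/82 88/41; 927/82 1961/164 255/41; 88/41 255/41 311/41]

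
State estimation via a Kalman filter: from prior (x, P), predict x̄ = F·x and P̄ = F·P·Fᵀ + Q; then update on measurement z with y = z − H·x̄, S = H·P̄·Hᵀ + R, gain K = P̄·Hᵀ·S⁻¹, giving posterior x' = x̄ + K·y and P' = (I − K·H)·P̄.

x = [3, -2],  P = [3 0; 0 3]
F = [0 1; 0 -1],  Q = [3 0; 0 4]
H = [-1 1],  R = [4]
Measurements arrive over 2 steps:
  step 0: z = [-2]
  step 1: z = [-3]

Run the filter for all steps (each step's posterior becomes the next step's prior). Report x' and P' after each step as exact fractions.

step 0: x̄ = F·x = [-2, 2]
step 0: P̄ = F·P·Fᵀ + Q = [6 -3; -3 7]
step 0: y = z − H·x̄ = [-6]
step 0: S = H·P̄·Hᵀ + R = [23]
step 0: K = P̄·Hᵀ·S⁻¹ = [-9/23; 10/23]
step 0: x' = x̄ + K·y = [8/23, -14/23]
step 0: P' = (I − K·H)·P̄ = [57/23 21/23; 21/23 61/23]
step 1: x̄ = F·x = [-14/23, 14/23]
step 1: P̄ = F·P·Fᵀ + Q = [130/23 -61/23; -61/23 153/23]
step 1: y = z − H·x̄ = [-97/23]
step 1: S = H·P̄·Hᵀ + R = [497/23]
step 1: K = P̄·Hᵀ·S⁻¹ = [-191/497; 214/497]
step 1: x' = x̄ + K·y = [503/497, -600/497]
step 1: P' = (I − K·H)·P̄ = [1223/497 459/497; 459/497 1315/497]

step 0: x' = [8/23, -14/23], P' = [57/23 21/23; 21/23 61/23]
step 1: x' = [503/497, -600/497], P' = [1223/497 459/497; 459/497 1315/497]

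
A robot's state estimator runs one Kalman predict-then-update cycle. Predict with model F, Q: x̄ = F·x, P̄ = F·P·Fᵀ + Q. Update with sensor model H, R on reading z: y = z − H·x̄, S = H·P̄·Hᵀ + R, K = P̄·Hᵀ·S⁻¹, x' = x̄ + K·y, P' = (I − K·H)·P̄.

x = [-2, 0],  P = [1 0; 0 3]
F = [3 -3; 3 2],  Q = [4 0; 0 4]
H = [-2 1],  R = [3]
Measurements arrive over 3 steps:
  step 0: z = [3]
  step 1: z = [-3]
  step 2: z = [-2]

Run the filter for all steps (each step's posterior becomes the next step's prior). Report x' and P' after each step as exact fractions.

step 0: x' = [-1077/224, -1473/224], P' = [1039/224 1811/224; 1811/224 3751/224]
step 1: x' = [-567633/167639, -1661826/167639], P' = [884529/167639 1644846/167639; 1644846/167639 3542169/167639]
step 2: x' = [436276607/159562666, 519658589/159562666], P' = [817751501/159562666 1515400969/159562666; 1515400969/159562666 3267777119/159562666]

step 0: x̄ = F·x = [-6, -6]
step 0: P̄ = F·P·Fᵀ + Q = [40 -9; -9 25]
step 0: y = z − H·x̄ = [-3]
step 0: S = H·P̄·Hᵀ + R = [224]
step 0: K = P̄·Hᵀ·S⁻¹ = [-89/224; 43/224]
step 0: x' = x̄ + K·y = [-1077/224, -1473/224]
step 0: P' = (I − K·H)·P̄ = [1039/224 1811/224; 1811/224 3751/224]
step 1: x̄ = F·x = [297/56, -6177/224]
step 1: P̄ = F·P·Fᵀ + Q = [713/14 -4647/56; -4647/56 46983/224]
step 1: y = z − H·x̄ = [7881/224]
step 1: S = H·P̄·Hᵀ + R = [167639/224]
step 1: K = P̄·Hᵀ·S⁻¹ = [-41404/167639; 84159/167639]
step 1: x' = x̄ + K·y = [-567633/167639, -1661826/167639]
step 1: P' = (I − K·H)·P̄ = [884529/167639 1644846/167639; 1644846/167639 3542169/167639]
step 2: x̄ = F·x = [3282579/167639, -5026551/167639]
step 2: P̄ = F·P·Fᵀ + Q = [10903610/167639 -18226791/167639; -18226791/167639 42538145/167639]
step 2: y = z − H·x̄ = [11256431/167639]
step 2: S = H·P̄·Hᵀ + R = [159562666/167639]
step 2: K = P̄·Hᵀ·S⁻¹ = [-40034011/159562666; 78991727/159562666]
step 2: x' = x̄ + K·y = [436276607/159562666, 519658589/159562666]
step 2: P' = (I − K·H)·P̄ = [817751501/159562666 1515400969/159562666; 1515400969/159562666 3267777119/159562666]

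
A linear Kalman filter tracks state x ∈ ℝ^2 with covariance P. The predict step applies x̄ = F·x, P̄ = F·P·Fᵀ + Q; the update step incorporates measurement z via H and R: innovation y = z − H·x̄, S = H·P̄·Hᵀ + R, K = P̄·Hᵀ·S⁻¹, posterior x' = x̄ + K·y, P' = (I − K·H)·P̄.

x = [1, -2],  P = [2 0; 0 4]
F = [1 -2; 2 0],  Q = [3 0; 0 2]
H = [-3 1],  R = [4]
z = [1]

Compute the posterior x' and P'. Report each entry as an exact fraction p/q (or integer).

x' = [69/179, 330/179]
P' = [278/179 598/179; 598/179 1786/179]

x̄ = F·x = [5, 2]
P̄ = F·P·Fᵀ + Q = [21 4; 4 10]
y = z − H·x̄ = [14]
S = H·P̄·Hᵀ + R = [179]
K = P̄·Hᵀ·S⁻¹ = [-59/179; -2/179]
x' = x̄ + K·y = [69/179, 330/179]
P' = (I − K·H)·P̄ = [278/179 598/179; 598/179 1786/179]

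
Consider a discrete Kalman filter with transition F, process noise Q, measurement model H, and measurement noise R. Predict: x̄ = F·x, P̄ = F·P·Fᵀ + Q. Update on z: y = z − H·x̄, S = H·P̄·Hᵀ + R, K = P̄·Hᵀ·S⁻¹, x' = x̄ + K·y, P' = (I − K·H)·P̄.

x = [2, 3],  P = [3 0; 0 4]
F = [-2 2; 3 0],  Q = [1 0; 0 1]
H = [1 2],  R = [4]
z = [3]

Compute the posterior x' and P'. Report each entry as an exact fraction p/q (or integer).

x̄ = F·x = [2, 6]
P̄ = F·P·Fᵀ + Q = [29 -18; -18 28]
y = z − H·x̄ = [-11]
S = H·P̄·Hᵀ + R = [73]
K = P̄·Hᵀ·S⁻¹ = [-7/73; 38/73]
x' = x̄ + K·y = [223/73, 20/73]
P' = (I − K·H)·P̄ = [2068/73 -1048/73; -1048/73 600/73]

x' = [223/73, 20/73]
P' = [2068/73 -1048/73; -1048/73 600/73]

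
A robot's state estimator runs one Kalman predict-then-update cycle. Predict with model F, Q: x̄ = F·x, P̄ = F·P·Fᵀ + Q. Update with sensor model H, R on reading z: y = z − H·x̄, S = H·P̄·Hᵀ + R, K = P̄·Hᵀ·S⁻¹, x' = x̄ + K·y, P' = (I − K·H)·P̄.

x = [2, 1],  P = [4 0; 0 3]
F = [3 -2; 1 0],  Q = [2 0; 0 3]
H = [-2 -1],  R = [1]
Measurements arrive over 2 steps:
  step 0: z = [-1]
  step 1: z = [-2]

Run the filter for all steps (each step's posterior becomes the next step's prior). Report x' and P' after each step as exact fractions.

step 0: x' = [1/16, 233/256], P' = [1 -25/16; -25/16 831/256]
step 1: x' = [3185/4276, 2071/4276], P' = [1879/2138 -2781/2138; -2781/2138 8603/3207]

step 0: x̄ = F·x = [4, 2]
step 0: P̄ = F·P·Fᵀ + Q = [50 12; 12 7]
step 0: y = z − H·x̄ = [9]
step 0: S = H·P̄·Hᵀ + R = [256]
step 0: K = P̄·Hᵀ·S⁻¹ = [-7/16; -31/256]
step 0: x' = x̄ + K·y = [1/16, 233/256]
step 0: P' = (I − K·H)·P̄ = [1 -25/16; -25/16 831/256]
step 1: x̄ = F·x = [-209/128, 1/16]
step 1: P̄ = F·P·Fᵀ + Q = [2735/64 49/8; 49/8 4]
step 1: y = z − H·x̄ = [-333/64]
step 1: S = H·P̄·Hᵀ + R = [3207/16]
step 1: K = P̄·Hᵀ·S⁻¹ = [-977/2138; -260/3207]
step 1: x' = x̄ + K·y = [3185/4276, 2071/4276]
step 1: P' = (I − K·H)·P̄ = [1879/2138 -2781/2138; -2781/2138 8603/3207]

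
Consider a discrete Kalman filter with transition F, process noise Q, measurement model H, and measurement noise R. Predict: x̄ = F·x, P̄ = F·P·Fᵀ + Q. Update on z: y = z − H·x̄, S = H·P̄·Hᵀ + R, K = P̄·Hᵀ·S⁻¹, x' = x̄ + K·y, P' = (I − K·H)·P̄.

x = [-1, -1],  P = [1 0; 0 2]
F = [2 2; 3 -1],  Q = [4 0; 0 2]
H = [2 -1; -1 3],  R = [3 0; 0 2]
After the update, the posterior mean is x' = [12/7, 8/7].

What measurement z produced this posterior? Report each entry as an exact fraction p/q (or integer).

x̄ = F·x = [-4, -2]
P̄ = F·P·Fᵀ + Q = [16 2; 2 13]
S = H·P̄·Hᵀ + R = [72 -57; -57 123]
K = P̄·Hᵀ·S⁻¹ = [1040/1869 110/623; 334/1869 239/623]
x' − x̄ = [40/7, 22/7] = K·y
y = (KᵀK)⁻¹·Kᵀ·(x' − x̄) = [9, 4]
z = y + H·x̄ = [9, 4] + [-6, -2] = [3, 2]

z = [3, 2]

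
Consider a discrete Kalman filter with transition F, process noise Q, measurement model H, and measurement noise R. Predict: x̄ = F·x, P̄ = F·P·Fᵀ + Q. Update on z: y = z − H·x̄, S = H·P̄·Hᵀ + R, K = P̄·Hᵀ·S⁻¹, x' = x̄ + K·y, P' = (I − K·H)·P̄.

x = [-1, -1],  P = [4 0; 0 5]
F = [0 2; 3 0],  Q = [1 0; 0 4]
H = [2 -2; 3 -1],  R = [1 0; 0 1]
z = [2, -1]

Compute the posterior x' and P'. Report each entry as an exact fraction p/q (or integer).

x̄ = F·x = [-2, -3]
P̄ = F·P·Fᵀ + Q = [21 0; 0 40]
y = z − H·x̄ = [0, 2]
S = H·P̄·Hᵀ + R = [245 206; 206 230]
K = P̄·Hᵀ·S⁻¹ = [-553/2319 2261/4638; -5080/6957 3340/6957]
x' = x̄ + K·y = [-2377/2319, -14191/6957]
P' = (I − K·H)·P̄ = [469/1546 980/2319; 980/2319 5480/6957]

x' = [-2377/2319, -14191/6957]
P' = [469/1546 980/2319; 980/2319 5480/6957]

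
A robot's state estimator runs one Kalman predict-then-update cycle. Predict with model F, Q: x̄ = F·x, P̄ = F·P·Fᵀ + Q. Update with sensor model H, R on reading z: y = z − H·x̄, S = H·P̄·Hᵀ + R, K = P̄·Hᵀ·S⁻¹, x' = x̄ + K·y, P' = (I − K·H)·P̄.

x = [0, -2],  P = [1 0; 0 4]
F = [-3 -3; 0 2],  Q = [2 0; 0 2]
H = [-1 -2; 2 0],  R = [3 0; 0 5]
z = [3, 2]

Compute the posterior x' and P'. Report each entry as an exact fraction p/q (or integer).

x' = [5669/5014, -5018/2507]
P' = [6105/5014 -1530/2507; -1530/2507 2430/2507]

x̄ = F·x = [6, -4]
P̄ = F·P·Fᵀ + Q = [47 -24; -24 18]
y = z − H·x̄ = [1, -10]
S = H·P̄·Hᵀ + R = [26 2; 2 193]
K = P̄·Hᵀ·S⁻¹ = [5/5014 1221/2507; -1110/2507 -612/2507]
x' = x̄ + K·y = [5669/5014, -5018/2507]
P' = (I − K·H)·P̄ = [6105/5014 -1530/2507; -1530/2507 2430/2507]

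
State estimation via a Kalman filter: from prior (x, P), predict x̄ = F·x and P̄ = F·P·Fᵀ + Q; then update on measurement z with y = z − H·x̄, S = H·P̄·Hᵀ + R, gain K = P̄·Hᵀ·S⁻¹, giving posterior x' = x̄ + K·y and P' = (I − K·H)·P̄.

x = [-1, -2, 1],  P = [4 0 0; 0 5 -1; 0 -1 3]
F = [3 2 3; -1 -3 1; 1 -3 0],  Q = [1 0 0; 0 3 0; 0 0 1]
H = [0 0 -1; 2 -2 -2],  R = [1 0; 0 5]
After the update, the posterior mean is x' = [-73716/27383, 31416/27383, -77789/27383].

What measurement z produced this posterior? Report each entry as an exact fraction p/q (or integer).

x̄ = F·x = [-4, 8, 5]
P̄ = F·P·Fᵀ + Q = [72 -26 -9; -26 61 44; -9 44 50]
S = H·P̄·Hᵀ + R = [51 206; 206 1369]
K = P̄·Hᵀ·S⁻¹ = [-31763/27383 9060/27383; -6264/27383 -4298/27383; -26014/27383 -206/27383]
x' − x̄ = [35816/27383, -187648/27383, -214704/27383] = K·y
y = (KᵀK)⁻¹·Kᵀ·(x' − x̄) = [8, 32]
z = y + H·x̄ = [8, 32] + [-5, -34] = [3, -2]

z = [3, -2]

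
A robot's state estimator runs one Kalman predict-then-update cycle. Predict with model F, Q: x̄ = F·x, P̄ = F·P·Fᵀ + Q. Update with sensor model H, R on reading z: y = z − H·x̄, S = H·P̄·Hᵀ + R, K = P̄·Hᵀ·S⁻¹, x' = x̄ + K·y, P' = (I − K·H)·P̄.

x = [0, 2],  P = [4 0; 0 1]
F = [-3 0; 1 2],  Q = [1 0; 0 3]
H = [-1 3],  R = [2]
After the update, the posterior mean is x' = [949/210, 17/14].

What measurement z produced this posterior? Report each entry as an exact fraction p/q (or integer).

z = [-1]

x̄ = F·x = [0, 4]
P̄ = F·P·Fᵀ + Q = [37 -12; -12 11]
S = H·P̄·Hᵀ + R = [210]
K = P̄·Hᵀ·S⁻¹ = [-73/210; 3/14]
x' − x̄ = [949/210, -39/14] = K·y
y = (KᵀK)⁻¹·Kᵀ·(x' − x̄) = [-13]
z = y + H·x̄ = [-13] + [12] = [-1]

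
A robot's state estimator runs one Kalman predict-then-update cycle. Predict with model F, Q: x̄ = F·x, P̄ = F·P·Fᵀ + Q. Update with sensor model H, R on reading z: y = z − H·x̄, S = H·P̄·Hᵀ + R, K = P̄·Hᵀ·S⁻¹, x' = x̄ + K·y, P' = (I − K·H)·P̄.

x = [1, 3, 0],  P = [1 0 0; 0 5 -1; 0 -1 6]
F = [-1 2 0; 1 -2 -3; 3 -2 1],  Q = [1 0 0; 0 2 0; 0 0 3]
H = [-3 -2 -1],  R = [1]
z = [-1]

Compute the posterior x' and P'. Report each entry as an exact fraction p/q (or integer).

x' = [864/175, -961/175, -494/175]
P' = [3729/175 -3571/175 -4034/175; -3571/175 3979/175 2841/175; -4034/175 2841/175 6389/175]

x̄ = F·x = [5, -5, -3]
P̄ = F·P·Fᵀ + Q = [22 -15 -25; -15 65 1; -25 1 42]
y = z − H·x̄ = [1]
S = H·P̄·Hᵀ + R = [175]
K = P̄·Hᵀ·S⁻¹ = [-11/175; -86/175; 31/175]
x' = x̄ + K·y = [864/175, -961/175, -494/175]
P' = (I − K·H)·P̄ = [3729/175 -3571/175 -4034/175; -3571/175 3979/175 2841/175; -4034/175 2841/175 6389/175]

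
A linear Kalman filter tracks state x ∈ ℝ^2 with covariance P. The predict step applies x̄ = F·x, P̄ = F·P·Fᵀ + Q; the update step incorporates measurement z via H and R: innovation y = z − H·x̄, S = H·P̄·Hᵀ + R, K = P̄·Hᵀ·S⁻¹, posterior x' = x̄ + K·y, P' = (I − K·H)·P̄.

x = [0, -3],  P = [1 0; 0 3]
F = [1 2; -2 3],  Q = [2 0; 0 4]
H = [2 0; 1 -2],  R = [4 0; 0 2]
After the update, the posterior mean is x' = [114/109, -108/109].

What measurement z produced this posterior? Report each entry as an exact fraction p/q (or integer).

z = [3, 3]

x̄ = F·x = [-6, -9]
P̄ = F·P·Fᵀ + Q = [15 16; 16 35]
S = H·P̄·Hᵀ + R = [64 -34; -34 93]
K = P̄·Hᵀ·S⁻¹ = [553/1199 -17/1199; 285/1199 -592/1199]
x' − x̄ = [768/109, 873/109] = K·y
y = (KᵀK)⁻¹·Kᵀ·(x' − x̄) = [15, -9]
z = y + H·x̄ = [15, -9] + [-12, 12] = [3, 3]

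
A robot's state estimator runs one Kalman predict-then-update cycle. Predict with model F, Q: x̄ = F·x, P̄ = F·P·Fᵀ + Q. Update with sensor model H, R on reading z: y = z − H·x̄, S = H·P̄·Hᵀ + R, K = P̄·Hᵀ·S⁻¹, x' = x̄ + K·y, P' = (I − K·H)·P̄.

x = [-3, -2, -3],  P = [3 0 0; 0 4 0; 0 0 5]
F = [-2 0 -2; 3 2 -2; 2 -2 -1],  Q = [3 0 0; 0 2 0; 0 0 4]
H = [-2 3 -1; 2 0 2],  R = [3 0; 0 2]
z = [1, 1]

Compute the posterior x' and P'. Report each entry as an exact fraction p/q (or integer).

x' = [66613/16719, 9979/5573, -285778/83595]
P' = [288479/16719 32150/5573 -284848/16719; 32150/5573 12902/5573 -30829/5573; -284848/16719 -30829/5573 1447552/83595]

x̄ = F·x = [12, -7, 1]
P̄ = F·P·Fᵀ + Q = [35 2 -2; 2 65 12; -2 12 37]
y = z − H·x̄ = [47, -25]
S = H·P̄·Hᵀ + R = [661 -118; -118 274]
K = P̄·Hᵀ·S⁻¹ = [-920/16719 3631/16719; 1745/5573 1321/5573; 4541/83595 23312/83595]
x' = x̄ + K·y = [66613/16719, 9979/5573, -285778/83595]
P' = (I − K·H)·P̄ = [288479/16719 32150/5573 -284848/16719; 32150/5573 12902/5573 -30829/5573; -284848/16719 -30829/5573 1447552/83595]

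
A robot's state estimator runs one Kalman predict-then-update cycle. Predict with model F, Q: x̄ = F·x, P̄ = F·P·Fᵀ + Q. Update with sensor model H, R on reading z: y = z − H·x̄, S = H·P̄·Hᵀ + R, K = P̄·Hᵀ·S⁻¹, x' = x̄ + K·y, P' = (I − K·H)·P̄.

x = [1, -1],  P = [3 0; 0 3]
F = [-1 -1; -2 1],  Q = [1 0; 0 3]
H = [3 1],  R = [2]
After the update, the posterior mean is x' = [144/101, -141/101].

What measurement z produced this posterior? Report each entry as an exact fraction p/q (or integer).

x̄ = F·x = [0, -3]
P̄ = F·P·Fᵀ + Q = [7 3; 3 18]
S = H·P̄·Hᵀ + R = [101]
K = P̄·Hᵀ·S⁻¹ = [24/101; 27/101]
x' − x̄ = [144/101, 162/101] = K·y
y = (KᵀK)⁻¹·Kᵀ·(x' − x̄) = [6]
z = y + H·x̄ = [6] + [-3] = [3]

z = [3]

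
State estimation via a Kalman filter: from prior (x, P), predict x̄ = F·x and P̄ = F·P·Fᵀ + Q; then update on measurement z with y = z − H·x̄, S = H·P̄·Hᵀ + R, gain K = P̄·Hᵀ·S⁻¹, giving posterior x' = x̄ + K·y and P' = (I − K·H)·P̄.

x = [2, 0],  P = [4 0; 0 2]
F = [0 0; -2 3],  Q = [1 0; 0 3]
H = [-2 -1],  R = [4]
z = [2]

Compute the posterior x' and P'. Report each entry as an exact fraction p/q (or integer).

x̄ = F·x = [0, -4]
P̄ = F·P·Fᵀ + Q = [1 0; 0 37]
y = z − H·x̄ = [-2]
S = H·P̄·Hᵀ + R = [45]
K = P̄·Hᵀ·S⁻¹ = [-2/45; -37/45]
x' = x̄ + K·y = [4/45, -106/45]
P' = (I − K·H)·P̄ = [41/45 -74/45; -74/45 296/45]

x' = [4/45, -106/45]
P' = [41/45 -74/45; -74/45 296/45]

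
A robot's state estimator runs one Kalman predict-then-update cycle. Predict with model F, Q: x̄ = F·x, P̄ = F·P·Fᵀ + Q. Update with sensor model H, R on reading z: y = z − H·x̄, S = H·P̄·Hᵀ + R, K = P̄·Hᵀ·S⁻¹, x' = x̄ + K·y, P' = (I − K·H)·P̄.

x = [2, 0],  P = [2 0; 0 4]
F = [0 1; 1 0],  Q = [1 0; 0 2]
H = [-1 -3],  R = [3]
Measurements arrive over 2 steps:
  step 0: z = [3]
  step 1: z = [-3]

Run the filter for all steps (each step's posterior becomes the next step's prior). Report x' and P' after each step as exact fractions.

step 0: x̄ = F·x = [0, 2]
step 0: P̄ = F·P·Fᵀ + Q = [5 0; 0 4]
step 0: y = z − H·x̄ = [9]
step 0: S = H·P̄·Hᵀ + R = [44]
step 0: K = P̄·Hᵀ·S⁻¹ = [-5/44; -3/11]
step 0: x' = x̄ + K·y = [-45/44, -5/11]
step 0: P' = (I − K·H)·P̄ = [195/44 -15/11; -15/11 8/11]
step 1: x̄ = F·x = [-5/11, -45/44]
step 1: P̄ = F·P·Fᵀ + Q = [19/11 -15/11; -15/11 283/44]
step 1: y = z − H·x̄ = [-287/44]
step 1: S = H·P̄·Hᵀ + R = [2395/44]
step 1: K = P̄·Hᵀ·S⁻¹ = [104/2395; -789/2395]
step 1: x' = x̄ + K·y = [-1767/2395, 2697/2395]
step 1: P' = (I − K·H)·P̄ = [3891/2395 -1401/2395; -1401/2395 1256/2395]

step 0: x' = [-45/44, -5/11], P' = [195/44 -15/11; -15/11 8/11]
step 1: x' = [-1767/2395, 2697/2395], P' = [3891/2395 -1401/2395; -1401/2395 1256/2395]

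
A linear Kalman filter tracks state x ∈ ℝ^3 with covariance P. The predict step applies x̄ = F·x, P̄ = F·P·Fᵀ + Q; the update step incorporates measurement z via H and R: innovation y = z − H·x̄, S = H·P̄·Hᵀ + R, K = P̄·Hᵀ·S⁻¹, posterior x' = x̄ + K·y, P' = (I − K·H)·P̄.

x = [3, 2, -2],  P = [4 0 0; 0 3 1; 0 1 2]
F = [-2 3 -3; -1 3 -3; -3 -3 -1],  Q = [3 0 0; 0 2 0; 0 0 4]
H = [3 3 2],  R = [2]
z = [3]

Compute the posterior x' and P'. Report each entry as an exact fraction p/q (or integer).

x' = [6114/1715, 12267/1715, -3569/245]
P' = [10769/1715 8347/1715 -4059/245; 8347/1715 17391/1715 -5487/245; -4059/245 -5487/245 2049/35]

x̄ = F·x = [6, 9, -13]
P̄ = F·P·Fᵀ + Q = [46 35 9; 35 33 -3; 9 -3 75]
y = z − H·x̄ = [-16]
S = H·P̄·Hᵀ + R = [1715]
K = P̄·Hᵀ·S⁻¹ = [261/1715; 198/1715; 24/245]
x' = x̄ + K·y = [6114/1715, 12267/1715, -3569/245]
P' = (I − K·H)·P̄ = [10769/1715 8347/1715 -4059/245; 8347/1715 17391/1715 -5487/245; -4059/245 -5487/245 2049/35]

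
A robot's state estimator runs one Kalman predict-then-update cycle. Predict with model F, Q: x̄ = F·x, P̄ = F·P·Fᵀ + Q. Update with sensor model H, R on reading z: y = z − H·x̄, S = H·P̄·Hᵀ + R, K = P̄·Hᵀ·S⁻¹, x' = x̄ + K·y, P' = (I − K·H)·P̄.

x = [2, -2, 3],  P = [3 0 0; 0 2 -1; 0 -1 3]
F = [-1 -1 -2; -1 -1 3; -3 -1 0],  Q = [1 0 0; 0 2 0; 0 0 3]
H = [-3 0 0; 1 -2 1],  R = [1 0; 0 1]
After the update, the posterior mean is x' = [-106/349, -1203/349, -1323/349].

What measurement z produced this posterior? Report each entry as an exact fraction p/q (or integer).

z = [1, 3]

x̄ = F·x = [-6, 9, -4]
P̄ = F·P·Fᵀ + Q = [14 -12 9; -12 40 14; 9 14 32]
S = H·P̄·Hᵀ + R = [127 -141; -141 217]
K = P̄·Hᵀ·S⁻¹ = [-2487/7678 47/7678; -1593/3839 -2415/3839; -183/349 -98/349]
x' − x̄ = [1988/349, -4344/349, 73/349] = K·y
y = (KᵀK)⁻¹·Kᵀ·(x' − x̄) = [-17, 31]
z = y + H·x̄ = [-17, 31] + [18, -28] = [1, 3]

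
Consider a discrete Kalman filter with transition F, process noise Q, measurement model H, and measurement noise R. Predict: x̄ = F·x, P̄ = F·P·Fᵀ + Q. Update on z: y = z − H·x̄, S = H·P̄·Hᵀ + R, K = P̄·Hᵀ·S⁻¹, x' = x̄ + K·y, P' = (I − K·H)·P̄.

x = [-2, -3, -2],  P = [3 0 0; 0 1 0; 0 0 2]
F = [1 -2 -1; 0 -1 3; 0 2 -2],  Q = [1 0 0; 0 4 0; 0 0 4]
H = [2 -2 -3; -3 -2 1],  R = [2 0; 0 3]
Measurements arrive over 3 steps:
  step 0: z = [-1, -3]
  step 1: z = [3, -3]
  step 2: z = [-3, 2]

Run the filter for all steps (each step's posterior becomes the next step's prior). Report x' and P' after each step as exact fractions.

step 0: x̄ = F·x = [6, -3, -2]
step 0: P̄ = F·P·Fᵀ + Q = [10 -4 0; -4 23 -14; 0 -14 16]
step 0: y = z − H·x̄ = [-25, 11]
step 0: S = H·P̄·Hᵀ + R = [142 -80; -80 209]
step 0: K = P̄·Hᵀ·S⁻¹ = [2046/11639 -442/11639; -3174/11639 -3888/11639; -330/11639 2324/11639]
step 0: x' = x̄ + K·y = [13822/11639, 1665/11639, 10536/11639]
step 0: P' = (I − K·H)·P̄ = [49378/11639 -43220/11639 60368/11639; -43220/11639 42985/11639 -55354/11639; 60368/11639 -55354/11639 77368/11639]
step 1: x̄ = F·x = [-44/11639, 29943/11639, -17742/11639]
step 1: P̄ = F·P·Fᵀ + Q = [141053/11639 354960/11639 -335088/11639; 354960/11639 1117977/11639 -993010/11639; -335088/11639 -993010/11639 970800/11639]
step 1: y = z − H·x̄ = [41665/11639, 42579/11639]
step 1: S = H·P̄·Hᵀ + R = [3061854/11639 -6234898/11639; -6234898/11639 16989190/11639]
step 1: K = P̄·Hᵀ·S⁻¹ = [28204153/564673352 -38447081/564673352; -11204003/70584169 -21951207/70584169; -13000492/70584169 11690002/70584169]
step 1: x' = x̄ + K·y = [-20910639/282336676, 61175921/70584169, -111368780/70584169]
step 1: P' = (I − K·H)·P̄ = [594178761/564673352 -60463061/70584169 87473258/70584169; -60463061/70584169 80401287/70584169 -86440230/70584169; 87473258/70584169 -86440230/70584169 124609320/70584169]
step 2: x̄ = F·x = [-64842887/282336676, -395282261/70584169, 345089402/70584169]
step 2: P̄ = F·P·Fᵀ + Q = [2497726321/564673352 542058599/70584169 -541139606/70584169; 542058599/70584169 2002863223/70584169 -1599980334/70584169; -541139606/70584169 -1599980334/70584169 1793900944/70584169]
step 2: y = z − H·x̄ = [130745241/141168338, -4172471005/282336676]
step 2: S = H·P̄·Hᵀ + R = [17008070717/141168338 -42047537939/282336676; -42047537939/282336676 231828084913/564673352]
step 2: K = P̄·Hᵀ·S⁻¹ = [384948310629/7703402358025 -49217807991/700309305275; -1223473075758/7703402358025 -215115858068/700309305275; -128931257586/700309305275 113147035684/700309305275]
step 2: x' = x̄ + K·y = [598932948203/700309305275, -845794950731/700309305275, 1632307433928/700309305275]
step 2: P' = (I − K·H)·P̄ = [8077481782061/7703402358025 -6554963263072/7703402358025 863484650576/700309305275; -6554963263072/7703402358025 8703519867719/7703402358025 -850606670002/700309305275; 863484650576/700309305275 -850606670002/700309305275 1228681718776/700309305275]

step 0: x' = [13822/11639, 1665/11639, 10536/11639], P' = [49378/11639 -43220/11639 60368/11639; -43220/11639 42985/11639 -55354/11639; 60368/11639 -55354/11639 77368/11639]
step 1: x' = [-20910639/282336676, 61175921/70584169, -111368780/70584169], P' = [594178761/564673352 -60463061/70584169 87473258/70584169; -60463061/70584169 80401287/70584169 -86440230/70584169; 87473258/70584169 -86440230/70584169 124609320/70584169]
step 2: x' = [598932948203/700309305275, -845794950731/700309305275, 1632307433928/700309305275], P' = [8077481782061/7703402358025 -6554963263072/7703402358025 863484650576/700309305275; -6554963263072/7703402358025 8703519867719/7703402358025 -850606670002/700309305275; 863484650576/700309305275 -850606670002/700309305275 1228681718776/700309305275]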